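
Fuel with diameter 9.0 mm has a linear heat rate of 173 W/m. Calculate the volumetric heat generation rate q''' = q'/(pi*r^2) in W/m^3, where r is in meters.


r = D / 2 / 1000 = 9.0 / 2 / 1000 = 0.0045 m
q''' = q' / (pi * r^2)
q''' = 173 / (pi * 0.0045^2)
q''' = 2.7194e+06 W/m^3

2.7194e+06


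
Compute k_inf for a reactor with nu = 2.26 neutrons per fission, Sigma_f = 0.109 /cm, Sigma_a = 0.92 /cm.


k_inf = nu * Sigma_f / Sigma_a
k_inf = 2.26 * 0.109 / 0.92
k_inf = 0.26776

0.26776


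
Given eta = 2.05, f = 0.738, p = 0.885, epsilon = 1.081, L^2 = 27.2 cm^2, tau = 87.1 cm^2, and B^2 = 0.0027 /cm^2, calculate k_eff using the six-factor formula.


k_inf = eta*f*p*eps = 2.05*0.738*0.885*1.081 = 1.447369
P_TNL = 1/(1 + L^2*B^2) = 1/(1 + 27.2*0.0027) = 0.9315844
P_FNL = exp(-B^2*tau) = exp(-0.0027*87.1) = 0.7904365
k_eff = k_inf * P_TNL * P_FNL = 1.447369 * 0.9315844 * 0.7904365
k_eff = 1.0658

1.0658


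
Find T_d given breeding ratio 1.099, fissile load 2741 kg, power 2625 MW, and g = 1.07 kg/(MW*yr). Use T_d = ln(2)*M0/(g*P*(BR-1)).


Breeding gain G = BR - 1 = 1.099 - 1 = 0.099
Fissile production rate = g * P * G = 1.07 * 2625 * 0.099 = 278.06625 kg/yr
T_d = ln(2) * M0 / (g * P * G)
T_d = ln(2) * 2741 / 278.06625 = 6.8326 yr

6.8326


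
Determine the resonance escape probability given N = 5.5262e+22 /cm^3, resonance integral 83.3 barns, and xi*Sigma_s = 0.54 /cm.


p = exp(-N * I * 1e-24 / (xi*Sigma_s))
p = exp(-5.5262e+22 * 83.3 * 1e-24 / 0.54)
p = 1.9851e-04

1.9851e-04


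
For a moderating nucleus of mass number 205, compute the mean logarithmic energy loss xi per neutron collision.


xi = 1 + (A-1)^2/(2A) * ln((A-1)/(A+1))
xi = 1 + (205-1)^2/(2*205) * ln((205-1)/(205 +1))
xi = 0.0097244

0.0097244


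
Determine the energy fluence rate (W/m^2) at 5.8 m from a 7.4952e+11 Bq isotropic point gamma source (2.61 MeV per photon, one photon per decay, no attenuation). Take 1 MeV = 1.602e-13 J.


psi = A * E * 1.602e-13 / (4*pi*r^2)
psi = 7.4952e+11 * 2.61 * 1.602e-13 / (4*pi*5.8^2)
psi = 7.4135e-04 W/m^2

7.4135e-04


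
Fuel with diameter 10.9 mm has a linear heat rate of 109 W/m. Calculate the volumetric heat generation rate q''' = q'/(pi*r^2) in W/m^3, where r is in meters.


r = D / 2 / 1000 = 10.9 / 2 / 1000 = 0.00545 m
q''' = q' / (pi * r^2)
q''' = 109 / (pi * 0.00545^2)
q''' = 1.1681e+06 W/m^3

1.1681e+06


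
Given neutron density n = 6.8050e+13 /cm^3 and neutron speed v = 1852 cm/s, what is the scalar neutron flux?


phi = n * v
phi = 6.8050e+13 * 1852
phi = 1.2603e+17 /cm^2/s

1.2603e+17


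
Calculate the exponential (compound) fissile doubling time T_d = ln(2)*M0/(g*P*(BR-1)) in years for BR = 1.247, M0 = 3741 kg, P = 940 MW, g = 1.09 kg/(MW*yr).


Breeding gain G = BR - 1 = 1.247 - 1 = 0.247
Fissile production rate = g * P * G = 1.09 * 940 * 0.247 = 253.0762 kg/yr
T_d = ln(2) * M0 / (g * P * G)
T_d = ln(2) * 3741 / 253.0762 = 10.246 yr

10.246


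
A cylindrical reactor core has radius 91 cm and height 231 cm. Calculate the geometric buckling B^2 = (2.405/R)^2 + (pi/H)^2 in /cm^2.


B^2 = (2.405/R)^2 + (pi/H)^2
B^2 = (2.405/91)^2 + (pi/231)^2
B^2 = 8.8343e-04 /cm^2

8.8343e-04


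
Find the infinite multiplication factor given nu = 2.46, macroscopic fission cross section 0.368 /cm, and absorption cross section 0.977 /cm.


k_inf = nu * Sigma_f / Sigma_a
k_inf = 2.46 * 0.368 / 0.977
k_inf = 0.92659

0.92659


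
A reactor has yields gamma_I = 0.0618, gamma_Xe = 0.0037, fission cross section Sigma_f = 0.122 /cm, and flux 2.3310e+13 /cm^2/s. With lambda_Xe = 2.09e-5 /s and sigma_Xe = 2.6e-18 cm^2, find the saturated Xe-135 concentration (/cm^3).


Xe_eq = (gamma_I + gamma_Xe) * Sigma_f * phi / (lambda_Xe + sigma_Xe * phi)
Numerator = (0.0618 + 0.0037) * 0.122 * 2.3310e+13 = 1.862702e+11
Denominator = 2.09e-5 + 2.6e-18 * 2.3310e+13 = 8.150600e-05
Xe_eq = 1.862702e+11 / 8.150600e-05 = 2.2854e+15 /cm^3

2.2854e+15


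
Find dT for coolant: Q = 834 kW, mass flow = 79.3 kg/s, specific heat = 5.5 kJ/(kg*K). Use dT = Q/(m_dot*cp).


dT = Q / (m_dot * cp)
dT = 834 / (79.3 * 5.5)
dT = 1.9122 C

1.9122


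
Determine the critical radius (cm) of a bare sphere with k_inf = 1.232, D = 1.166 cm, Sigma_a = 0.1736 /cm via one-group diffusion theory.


L^2 = D / Sigma_a = 1.166 / 0.1736 = 6.716590 cm^2
B_m^2 = (k_inf - 1) / L^2 = (1.232 - 1) / 6.716590 = 0.03454134 /cm^2
For a bare sphere: B_g = pi/R, so R_c = pi / sqrt(B_m^2)
R_c = pi / sqrt(0.03454134) = 16.904 cm

16.904


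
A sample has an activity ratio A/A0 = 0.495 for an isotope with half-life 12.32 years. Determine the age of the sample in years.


lambda = ln(2) / t_half = ln(2) / 12.32 = 0.05626195 /yr
t = -ln(A/A0) / lambda
t = -ln(0.495) / 0.05626195
t = 12.499 yr

12.499


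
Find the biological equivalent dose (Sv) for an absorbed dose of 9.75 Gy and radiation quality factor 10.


H = D * Q
H = 9.75 * 10
H = 97.500 Sv

97.500


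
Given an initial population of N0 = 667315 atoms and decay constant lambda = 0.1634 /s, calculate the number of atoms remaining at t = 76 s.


N = N0 * exp(-lambda * t)
N = 667315 * exp(-0.1634 * 76)
N = 2.6983

2.6983


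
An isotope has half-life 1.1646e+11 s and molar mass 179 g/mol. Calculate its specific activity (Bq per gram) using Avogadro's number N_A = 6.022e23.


lambda = ln(2) / t_half = ln(2) / 1.1646e+11 = 5.951805e-12 /s
SA = lambda * N_A / M
SA = 5.951805e-12 * 6.022e23 / 179
SA = 2.0023e+10 Bq/g

2.0023e+10


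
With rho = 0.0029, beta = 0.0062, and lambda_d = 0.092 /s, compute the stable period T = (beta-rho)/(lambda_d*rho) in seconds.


T = (beta - rho) / (lambda_d * rho)
T = (0.0062 - 0.0029) / (0.092 * 0.0029)
T = 12.369 s

12.369


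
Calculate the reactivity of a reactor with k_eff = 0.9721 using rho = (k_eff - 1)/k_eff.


rho = (k_eff - 1) / k_eff
rho = (0.9721 - 1) / 0.9721
rho = -0.028701

-0.028701


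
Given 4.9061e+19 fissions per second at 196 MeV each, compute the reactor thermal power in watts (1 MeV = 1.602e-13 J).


P = fission_rate * E_MeV * 1.602e-13
P = 4.9061e+19 * 196 * 1.602e-13
P = 1.5405e+09 W

1.5405e+09


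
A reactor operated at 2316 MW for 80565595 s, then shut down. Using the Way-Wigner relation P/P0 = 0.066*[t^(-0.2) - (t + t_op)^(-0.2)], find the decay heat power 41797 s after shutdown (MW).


P/P0 = 0.066 * [t^(-0.2) - (t + t_op)^(-0.2)]
P/P0 = 0.066 * [41797^(-0.2) - (41797 + 80565595)^(-0.2)]
P/P0 = 0.066 * [0.1190614 - 0.02622558] = 0.006127164
P = 2316 * 0.006127164 = 14.191 MW

14.191


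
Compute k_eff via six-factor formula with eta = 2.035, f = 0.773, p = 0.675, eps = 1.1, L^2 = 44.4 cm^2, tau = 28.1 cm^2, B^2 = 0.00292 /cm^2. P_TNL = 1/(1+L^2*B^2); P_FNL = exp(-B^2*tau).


k_inf = eta*f*p*eps = 2.035*0.773*0.675*1.1 = 1.167993
P_TNL = 1/(1 + L^2*B^2) = 1/(1 + 44.4*0.00292) = 0.8852315
P_FNL = exp(-B^2*tau) = exp(-0.00292*28.1) = 0.9212241
k_eff = k_inf * P_TNL * P_FNL = 1.167993 * 0.8852315 * 0.9212241
k_eff = 0.95249

0.95249


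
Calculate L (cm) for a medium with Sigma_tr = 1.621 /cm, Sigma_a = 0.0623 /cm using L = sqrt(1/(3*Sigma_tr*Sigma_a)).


D = 1 / (3 * Sigma_tr) = 1 / (3 * 1.621) = 0.2056344 cm
L = sqrt(D / Sigma_a)
L = sqrt(0.2056344 / 0.0623)
L = 1.8168 cm

1.8168


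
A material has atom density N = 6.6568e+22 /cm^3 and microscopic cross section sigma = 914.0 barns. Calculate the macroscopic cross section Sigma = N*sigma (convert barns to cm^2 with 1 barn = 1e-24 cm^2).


Sigma = N * sigma_barns * 1e-24
Sigma = 6.6568e+22 * 914.0 * 1e-24
Sigma = 60.843 /cm

60.843


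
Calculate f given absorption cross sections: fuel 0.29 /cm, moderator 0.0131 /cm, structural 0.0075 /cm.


f = Sigma_a_fuel / (Sigma_a_fuel + Sigma_a_mod + Sigma_a_other)
f = 0.29 / (0.29 + 0.0131 + 0.0075)
f = 0.93368

0.93368


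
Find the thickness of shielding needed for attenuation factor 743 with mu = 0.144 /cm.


x = ln(factor) / mu
x = ln(743) / 0.144
x = 45.908 cm

45.908


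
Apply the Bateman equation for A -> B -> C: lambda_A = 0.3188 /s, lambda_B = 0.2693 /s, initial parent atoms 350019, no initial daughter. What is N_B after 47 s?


N_B(t) = lambda_A * N_A0 / (lambda_B - lambda_A) * [exp(-lambda_A*t) - exp(-lambda_B*t)]
exp(-0.3188*47) = 3.109605e-07; exp(-0.2693*47) = 3.184867e-06
N_B = 0.3188 * 350019 / (0.2693 - 0.3188) * (3.109605e-07 - 3.184867e-06)
N_B = 6.4785

6.4785


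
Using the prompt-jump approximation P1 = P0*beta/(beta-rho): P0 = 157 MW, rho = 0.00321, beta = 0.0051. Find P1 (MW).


P1/P0 = beta / (beta - rho)
P1/P0 = 0.0051 / (0.0051 - 0.00321) = 2.698413
P1 = 157 * 2.698413 = 423.65 MW

423.65


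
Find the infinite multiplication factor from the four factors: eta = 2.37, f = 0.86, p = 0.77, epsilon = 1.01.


k_inf = eta * f * p * epsilon
k_inf = 2.37 * 0.86 * 0.77 * 1.01
k_inf = 1.5851

1.5851


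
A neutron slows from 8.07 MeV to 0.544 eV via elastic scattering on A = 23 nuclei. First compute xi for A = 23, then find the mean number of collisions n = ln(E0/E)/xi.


xi = 1 + (A-1)^2/(2A)*ln((A-1)/(A+1)) = 0.08448899 (for A = 23)
n = ln(E0/E) / xi
n = ln(8.07e6 / 0.544) / 0.08448899
n = ln(1.483456e+07) / 0.08448899 = 195.44

195.44


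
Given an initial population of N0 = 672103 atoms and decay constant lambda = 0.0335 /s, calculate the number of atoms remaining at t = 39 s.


N = N0 * exp(-lambda * t)
N = 672103 * exp(-0.0335 * 39)
N = 181983

181983


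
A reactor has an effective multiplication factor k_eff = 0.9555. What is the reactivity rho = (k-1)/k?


rho = (k_eff - 1) / k_eff
rho = (0.9555 - 1) / 0.9555
rho = -0.046572

-0.046572


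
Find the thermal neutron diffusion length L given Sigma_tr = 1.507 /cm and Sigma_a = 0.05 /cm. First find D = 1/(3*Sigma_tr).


D = 1 / (3 * Sigma_tr) = 1 / (3 * 1.507) = 0.2211900 cm
L = sqrt(D / Sigma_a)
L = sqrt(0.2211900 / 0.05)
L = 2.1033 cm

2.1033


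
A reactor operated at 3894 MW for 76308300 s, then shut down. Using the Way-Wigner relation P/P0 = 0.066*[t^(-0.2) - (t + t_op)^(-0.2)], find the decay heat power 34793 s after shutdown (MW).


P/P0 = 0.066 * [t^(-0.2) - (t + t_op)^(-0.2)]
P/P0 = 0.066 * [34793^(-0.2) - (34793 + 76308300)^(-0.2)]
P/P0 = 0.066 * [0.1235099 - 0.02651222] = 0.006401847
P = 3894 * 0.006401847 = 24.929 MW

24.929


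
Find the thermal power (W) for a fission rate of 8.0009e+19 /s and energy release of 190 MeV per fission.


P = fission_rate * E_MeV * 1.602e-13
P = 8.0009e+19 * 190 * 1.602e-13
P = 2.4353e+09 W

2.4353e+09


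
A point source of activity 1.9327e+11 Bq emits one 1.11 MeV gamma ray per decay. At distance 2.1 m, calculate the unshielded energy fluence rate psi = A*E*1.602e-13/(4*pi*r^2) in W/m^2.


psi = A * E * 1.602e-13 / (4*pi*r^2)
psi = 1.9327e+11 * 1.11 * 1.602e-13 / (4*pi*2.1^2)
psi = 6.2016e-04 W/m^2

6.2016e-04


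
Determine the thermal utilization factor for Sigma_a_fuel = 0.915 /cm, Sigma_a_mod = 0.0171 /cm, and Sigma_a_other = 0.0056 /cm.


f = Sigma_a_fuel / (Sigma_a_fuel + Sigma_a_mod + Sigma_a_other)
f = 0.915 / (0.915 + 0.0171 + 0.0056)
f = 0.97579

0.97579


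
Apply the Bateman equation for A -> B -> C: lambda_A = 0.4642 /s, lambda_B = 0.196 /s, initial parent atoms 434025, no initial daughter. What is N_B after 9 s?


N_B(t) = lambda_A * N_A0 / (lambda_B - lambda_A) * [exp(-lambda_A*t) - exp(-lambda_B*t)]
exp(-0.4642*9) = 0.01533220; exp(-0.196*9) = 0.1713581
N_B = 0.4642 * 434025 / (0.196 - 0.4642) * (0.01533220 - 0.1713581)
N_B = 117208

117208


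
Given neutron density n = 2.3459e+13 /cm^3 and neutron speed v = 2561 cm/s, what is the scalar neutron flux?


phi = n * v
phi = 2.3459e+13 * 2561
phi = 6.0078e+16 /cm^2/s

6.0078e+16


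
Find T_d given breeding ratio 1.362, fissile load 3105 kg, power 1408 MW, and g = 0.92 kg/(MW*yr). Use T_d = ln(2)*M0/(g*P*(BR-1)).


Breeding gain G = BR - 1 = 1.362 - 1 = 0.362
Fissile production rate = g * P * G = 0.92 * 1408 * 0.362 = 468.92032 kg/yr
T_d = ln(2) * M0 / (g * P * G)
T_d = ln(2) * 3105 / 468.92032 = 4.5897 yr

4.5897


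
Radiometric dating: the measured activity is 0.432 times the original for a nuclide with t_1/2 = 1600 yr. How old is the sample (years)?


lambda = ln(2) / t_half = ln(2) / 1600 = 4.332170e-04 /yr
t = -ln(A/A0) / lambda
t = -ln(0.432) / 4.332170e-04
t = 1937.4 yr

1937.4


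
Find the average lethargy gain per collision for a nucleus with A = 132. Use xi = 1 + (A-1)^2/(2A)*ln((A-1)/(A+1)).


xi = 1 + (A-1)^2/(2A) * ln((A-1)/(A+1))
xi = 1 + (132-1)^2/(2*132) * ln((132-1)/(132 +1))
xi = 0.015075

0.015075


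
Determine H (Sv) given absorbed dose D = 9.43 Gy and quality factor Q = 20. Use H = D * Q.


H = D * Q
H = 9.43 * 20
H = 188.60 Sv

188.60


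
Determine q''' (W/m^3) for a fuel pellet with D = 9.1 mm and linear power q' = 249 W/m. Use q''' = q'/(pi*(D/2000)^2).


r = D / 2 / 1000 = 9.1 / 2 / 1000 = 0.00455 m
q''' = q' / (pi * r^2)
q''' = 249 / (pi * 0.00455^2)
q''' = 3.8285e+06 W/m^3

3.8285e+06


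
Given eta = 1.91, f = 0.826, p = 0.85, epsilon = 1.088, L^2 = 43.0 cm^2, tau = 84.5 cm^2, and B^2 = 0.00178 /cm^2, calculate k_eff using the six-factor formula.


k_inf = eta*f*p*eps = 1.91*0.826*0.85*1.088 = 1.459020
P_TNL = 1/(1 + L^2*B^2) = 1/(1 + 43.0*0.00178) = 0.9289019
P_FNL = exp(-B^2*tau) = exp(-0.00178*84.5) = 0.8603552
k_eff = k_inf * P_TNL * P_FNL = 1.459020 * 0.9289019 * 0.8603552
k_eff = 1.1660

1.1660


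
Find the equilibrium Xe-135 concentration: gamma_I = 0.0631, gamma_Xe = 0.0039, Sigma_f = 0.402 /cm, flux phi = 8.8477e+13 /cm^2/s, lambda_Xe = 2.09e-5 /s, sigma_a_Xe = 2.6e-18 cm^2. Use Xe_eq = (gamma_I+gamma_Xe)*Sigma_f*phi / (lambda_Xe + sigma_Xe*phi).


Xe_eq = (gamma_I + gamma_Xe) * Sigma_f * phi / (lambda_Xe + sigma_Xe * phi)
Numerator = (0.0631 + 0.0039) * 0.402 * 8.8477e+13 = 2.383040e+12
Denominator = 2.09e-5 + 2.6e-18 * 8.8477e+13 = 2.509402e-04
Xe_eq = 2.383040e+12 / 2.509402e-04 = 9.4964e+15 /cm^3

9.4964e+15


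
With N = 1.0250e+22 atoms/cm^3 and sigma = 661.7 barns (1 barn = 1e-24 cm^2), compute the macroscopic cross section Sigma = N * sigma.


Sigma = N * sigma_barns * 1e-24
Sigma = 1.0250e+22 * 661.7 * 1e-24
Sigma = 6.7824 /cm

6.7824


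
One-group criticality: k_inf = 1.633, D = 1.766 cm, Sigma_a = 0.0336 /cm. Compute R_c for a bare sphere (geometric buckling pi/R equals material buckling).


L^2 = D / Sigma_a = 1.766 / 0.0336 = 52.55952 cm^2
B_m^2 = (k_inf - 1) / L^2 = (1.633 - 1) / 52.55952 = 0.01204349 /cm^2
For a bare sphere: B_g = pi/R, so R_c = pi / sqrt(B_m^2)
R_c = pi / sqrt(0.01204349) = 28.627 cm

28.627


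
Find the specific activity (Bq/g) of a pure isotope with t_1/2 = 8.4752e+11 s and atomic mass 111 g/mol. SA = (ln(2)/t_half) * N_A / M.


lambda = ln(2) / t_half = ln(2) / 8.4752e+11 = 8.178535e-13 /s
SA = lambda * N_A / M
SA = 8.178535e-13 * 6.022e23 / 111
SA = 4.4370e+09 Bq/g

4.4370e+09


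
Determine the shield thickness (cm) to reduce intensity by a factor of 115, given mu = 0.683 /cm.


x = ln(factor) / mu
x = ln(115) / 0.683
x = 6.9472 cm

6.9472


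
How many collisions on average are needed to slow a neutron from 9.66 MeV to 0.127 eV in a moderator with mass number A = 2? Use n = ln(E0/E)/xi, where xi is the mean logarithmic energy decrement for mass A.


xi = 1 + (A-1)^2/(2A)*ln((A-1)/(A+1)) = 0.7253469 (for A = 2)
n = ln(E0/E) / xi
n = ln(9.66e6 / 0.127) / 0.7253469
n = ln(7.606299e+07) / 0.7253469 = 25.018

25.018


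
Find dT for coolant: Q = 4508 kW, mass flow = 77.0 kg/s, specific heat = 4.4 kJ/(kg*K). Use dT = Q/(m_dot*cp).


dT = Q / (m_dot * cp)
dT = 4508 / (77.0 * 4.4)
dT = 13.306 C

13.306


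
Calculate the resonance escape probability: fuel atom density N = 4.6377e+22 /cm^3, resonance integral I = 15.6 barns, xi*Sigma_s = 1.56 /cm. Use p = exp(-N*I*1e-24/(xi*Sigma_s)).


p = exp(-N * I * 1e-24 / (xi*Sigma_s))
p = exp(-4.6377e+22 * 15.6 * 1e-24 / 1.56)
p = 0.62891

0.62891


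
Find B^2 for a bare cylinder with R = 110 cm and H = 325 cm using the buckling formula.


B^2 = (2.405/R)^2 + (pi/H)^2
B^2 = (2.405/110)^2 + (pi/325)^2
B^2 = 5.7146e-04 /cm^2

5.7146e-04


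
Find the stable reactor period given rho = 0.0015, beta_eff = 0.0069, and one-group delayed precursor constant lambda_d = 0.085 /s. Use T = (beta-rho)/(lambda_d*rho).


T = (beta - rho) / (lambda_d * rho)
T = (0.0069 - 0.0015) / (0.085 * 0.0015)
T = 42.353 s

42.353


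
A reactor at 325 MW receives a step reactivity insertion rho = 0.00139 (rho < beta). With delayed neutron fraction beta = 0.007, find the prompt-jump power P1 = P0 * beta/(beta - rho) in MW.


P1/P0 = beta / (beta - rho)
P1/P0 = 0.007 / (0.007 - 0.00139) = 1.247772
P1 = 325 * 1.247772 = 405.53 MW

405.53


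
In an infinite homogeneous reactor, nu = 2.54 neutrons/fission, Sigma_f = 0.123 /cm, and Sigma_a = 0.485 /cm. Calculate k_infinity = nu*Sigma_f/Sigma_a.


k_inf = nu * Sigma_f / Sigma_a
k_inf = 2.54 * 0.123 / 0.485
k_inf = 0.64416

0.64416


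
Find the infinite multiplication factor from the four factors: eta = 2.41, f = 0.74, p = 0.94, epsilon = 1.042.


k_inf = eta * f * p * epsilon
k_inf = 2.41 * 0.74 * 0.94 * 1.042
k_inf = 1.7468

1.7468


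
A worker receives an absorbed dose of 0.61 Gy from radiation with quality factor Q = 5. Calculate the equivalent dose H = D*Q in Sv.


H = D * Q
H = 0.61 * 5
H = 3.0500 Sv

3.0500


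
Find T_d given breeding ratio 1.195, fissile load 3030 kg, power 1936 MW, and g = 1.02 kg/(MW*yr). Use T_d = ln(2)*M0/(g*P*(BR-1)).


Breeding gain G = BR - 1 = 1.195 - 1 = 0.195
Fissile production rate = g * P * G = 1.02 * 1936 * 0.195 = 385.0704 kg/yr
T_d = ln(2) * M0 / (g * P * G)
T_d = ln(2) * 3030 / 385.0704 = 5.4542 yr

5.4542


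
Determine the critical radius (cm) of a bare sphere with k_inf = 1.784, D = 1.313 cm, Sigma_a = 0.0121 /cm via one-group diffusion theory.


L^2 = D / Sigma_a = 1.313 / 0.0121 = 108.5124 cm^2
B_m^2 = (k_inf - 1) / L^2 = (1.784 - 1) / 108.5124 = 0.007224981 /cm^2
For a bare sphere: B_g = pi/R, so R_c = pi / sqrt(B_m^2)
R_c = pi / sqrt(0.007224981) = 36.960 cm

36.960


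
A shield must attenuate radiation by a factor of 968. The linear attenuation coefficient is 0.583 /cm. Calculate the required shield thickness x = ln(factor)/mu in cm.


x = ln(factor) / mu
x = ln(968) / 0.583
x = 11.793 cm

11.793


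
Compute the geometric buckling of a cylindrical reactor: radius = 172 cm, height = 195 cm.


B^2 = (2.405/R)^2 + (pi/H)^2
B^2 = (2.405/172)^2 + (pi/195)^2
B^2 = 4.5507e-04 /cm^2

4.5507e-04


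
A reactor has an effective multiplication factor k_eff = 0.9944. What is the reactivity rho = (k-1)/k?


rho = (k_eff - 1) / k_eff
rho = (0.9944 - 1) / 0.9944
rho = -0.0056315

-0.0056315


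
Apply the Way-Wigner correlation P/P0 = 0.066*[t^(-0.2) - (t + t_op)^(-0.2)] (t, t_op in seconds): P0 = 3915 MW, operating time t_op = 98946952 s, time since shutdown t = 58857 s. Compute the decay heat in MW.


P/P0 = 0.066 * [t^(-0.2) - (t + t_op)^(-0.2)]
P/P0 = 0.066 * [58857^(-0.2) - (58857 + 98946952)^(-0.2)]
P/P0 = 0.066 * [0.1111835 - 0.02516911] = 0.005676950
P = 3915 * 0.005676950 = 22.225 MW

22.225


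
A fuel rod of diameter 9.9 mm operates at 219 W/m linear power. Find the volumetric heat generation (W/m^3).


r = D / 2 / 1000 = 9.9 / 2 / 1000 = 0.00495 m
q''' = q' / (pi * r^2)
q''' = 219 / (pi * 0.00495^2)
q''' = 2.8450e+06 W/m^3

2.8450e+06


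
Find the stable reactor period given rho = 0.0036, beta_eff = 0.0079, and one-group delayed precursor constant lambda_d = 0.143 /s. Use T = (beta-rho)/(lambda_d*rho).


T = (beta - rho) / (lambda_d * rho)
T = (0.0079 - 0.0036) / (0.143 * 0.0036)
T = 8.3528 s

8.3528


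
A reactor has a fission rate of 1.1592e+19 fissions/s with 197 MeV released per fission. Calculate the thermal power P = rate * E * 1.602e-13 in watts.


P = fission_rate * E_MeV * 1.602e-13
P = 1.1592e+19 * 197 * 1.602e-13
P = 3.6584e+08 W

3.6584e+08


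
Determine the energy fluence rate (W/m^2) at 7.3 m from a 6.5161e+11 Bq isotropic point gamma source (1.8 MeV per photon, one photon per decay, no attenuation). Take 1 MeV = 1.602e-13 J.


psi = A * E * 1.602e-13 / (4*pi*r^2)
psi = 6.5161e+11 * 1.8 * 1.602e-13 / (4*pi*7.3^2)
psi = 2.8059e-04 W/m^2

2.8059e-04


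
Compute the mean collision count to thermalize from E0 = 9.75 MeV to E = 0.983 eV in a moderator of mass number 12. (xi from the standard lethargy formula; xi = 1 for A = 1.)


xi = 1 + (A-1)^2/(2A)*ln((A-1)/(A+1)) = 0.1577690 (for A = 12)
n = ln(E0/E) / xi
n = ln(9.75e6 / 0.983) / 0.1577690
n = ln(9.918616e+06) / 0.1577690 = 102.11

102.11


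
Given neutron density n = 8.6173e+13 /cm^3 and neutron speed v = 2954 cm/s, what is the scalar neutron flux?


phi = n * v
phi = 8.6173e+13 * 2954
phi = 2.5456e+17 /cm^2/s

2.5456e+17


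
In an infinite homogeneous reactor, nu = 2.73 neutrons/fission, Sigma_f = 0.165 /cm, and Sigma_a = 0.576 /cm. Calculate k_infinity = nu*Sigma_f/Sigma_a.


k_inf = nu * Sigma_f / Sigma_a
k_inf = 2.73 * 0.165 / 0.576
k_inf = 0.78203

0.78203


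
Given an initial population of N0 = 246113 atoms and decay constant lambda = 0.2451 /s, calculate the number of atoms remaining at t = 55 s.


N = N0 * exp(-lambda * t)
N = 246113 * exp(-0.2451 * 55)
N = 0.34405

0.34405


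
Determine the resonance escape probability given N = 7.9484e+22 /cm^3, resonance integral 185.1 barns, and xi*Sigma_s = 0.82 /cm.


p = exp(-N * I * 1e-24 / (xi*Sigma_s))
p = exp(-7.9484e+22 * 185.1 * 1e-24 / 0.82)
p = 1.6138e-08

1.6138e-08


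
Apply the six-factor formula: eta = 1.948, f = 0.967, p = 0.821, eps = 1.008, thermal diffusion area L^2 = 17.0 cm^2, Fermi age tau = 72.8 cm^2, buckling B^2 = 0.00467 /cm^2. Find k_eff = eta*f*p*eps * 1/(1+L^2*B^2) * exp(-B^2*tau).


k_inf = eta*f*p*eps = 1.948*0.967*0.821*1.008 = 1.558903
P_TNL = 1/(1 + L^2*B^2) = 1/(1 + 17.0*0.00467) = 0.9264492
P_FNL = exp(-B^2*tau) = exp(-0.00467*72.8) = 0.7117874
k_eff = k_inf * P_TNL * P_FNL = 1.558903 * 0.9264492 * 0.7117874
k_eff = 1.0280

1.0280


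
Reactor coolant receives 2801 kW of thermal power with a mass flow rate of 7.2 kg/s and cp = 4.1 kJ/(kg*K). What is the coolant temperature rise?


dT = Q / (m_dot * cp)
dT = 2801 / (7.2 * 4.1)
dT = 94.885 C

94.885


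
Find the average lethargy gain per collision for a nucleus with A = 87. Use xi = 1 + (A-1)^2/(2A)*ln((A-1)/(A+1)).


xi = 1 + (A-1)^2/(2A) * ln((A-1)/(A+1))
xi = 1 + (87-1)^2/(2*87) * ln((87-1)/(87 +1))
xi = 0.022813

0.022813


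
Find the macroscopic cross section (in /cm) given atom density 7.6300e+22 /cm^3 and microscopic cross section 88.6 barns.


Sigma = N * sigma_barns * 1e-24
Sigma = 7.6300e+22 * 88.6 * 1e-24
Sigma = 6.7602 /cm

6.7602


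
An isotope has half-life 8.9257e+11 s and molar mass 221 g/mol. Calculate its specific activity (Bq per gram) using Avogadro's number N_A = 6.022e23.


lambda = ln(2) / t_half = ln(2) / 8.9257e+11 = 7.765746e-13 /s
SA = lambda * N_A / M
SA = 7.765746e-13 * 6.022e23 / 221
SA = 2.1161e+09 Bq/g

2.1161e+09


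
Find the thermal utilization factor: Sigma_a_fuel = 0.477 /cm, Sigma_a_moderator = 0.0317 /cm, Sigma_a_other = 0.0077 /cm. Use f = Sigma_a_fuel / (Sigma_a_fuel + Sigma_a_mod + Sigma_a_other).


f = Sigma_a_fuel / (Sigma_a_fuel + Sigma_a_mod + Sigma_a_other)
f = 0.477 / (0.477 + 0.0317 + 0.0077)
f = 0.92370

0.92370


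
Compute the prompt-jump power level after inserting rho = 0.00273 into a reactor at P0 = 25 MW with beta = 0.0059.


P1/P0 = beta / (beta - rho)
P1/P0 = 0.0059 / (0.0059 - 0.00273) = 1.861199
P1 = 25 * 1.861199 = 46.530 MW

46.530


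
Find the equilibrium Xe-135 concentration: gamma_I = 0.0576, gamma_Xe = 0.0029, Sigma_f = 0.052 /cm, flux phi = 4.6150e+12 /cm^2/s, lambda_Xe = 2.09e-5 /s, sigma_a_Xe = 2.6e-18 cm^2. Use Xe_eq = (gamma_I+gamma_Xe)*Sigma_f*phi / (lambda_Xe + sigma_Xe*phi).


Xe_eq = (gamma_I + gamma_Xe) * Sigma_f * phi / (lambda_Xe + sigma_Xe * phi)
Numerator = (0.0576 + 0.0029) * 0.052 * 4.6150e+12 = 1.451879e+10
Denominator = 2.09e-5 + 2.6e-18 * 4.6150e+12 = 3.289900e-05
Xe_eq = 1.451879e+10 / 3.289900e-05 = 4.4131e+14 /cm^3

4.4131e+14


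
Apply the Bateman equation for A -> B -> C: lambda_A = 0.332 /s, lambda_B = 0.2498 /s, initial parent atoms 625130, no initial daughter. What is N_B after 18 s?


N_B(t) = lambda_A * N_A0 / (lambda_B - lambda_A) * [exp(-lambda_A*t) - exp(-lambda_B*t)]
exp(-0.332*18) = 0.002538962; exp(-0.2498*18) = 0.01114906
N_B = 0.332 * 625130 / (0.2498 - 0.332) * (0.002538962 - 0.01114906)
N_B = 21739

21739


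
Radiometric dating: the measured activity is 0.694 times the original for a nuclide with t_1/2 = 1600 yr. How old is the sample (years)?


lambda = ln(2) / t_half = ln(2) / 1600 = 4.332170e-04 /yr
t = -ln(A/A0) / lambda
t = -ln(0.694) / 4.332170e-04
t = 843.19 yr

843.19


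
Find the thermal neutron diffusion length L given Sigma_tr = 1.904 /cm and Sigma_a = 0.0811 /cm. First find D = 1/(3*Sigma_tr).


D = 1 / (3 * Sigma_tr) = 1 / (3 * 1.904) = 0.1750700 cm
L = sqrt(D / Sigma_a)
L = sqrt(0.1750700 / 0.0811)
L = 1.4692 cm

1.4692


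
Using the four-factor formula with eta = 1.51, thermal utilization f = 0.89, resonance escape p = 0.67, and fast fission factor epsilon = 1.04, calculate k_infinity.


k_inf = eta * f * p * epsilon
k_inf = 1.51 * 0.89 * 0.67 * 1.04
k_inf = 0.93643

0.93643


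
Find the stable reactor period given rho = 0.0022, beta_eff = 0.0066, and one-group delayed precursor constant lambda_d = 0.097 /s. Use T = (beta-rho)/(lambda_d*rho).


T = (beta - rho) / (lambda_d * rho)
T = (0.0066 - 0.0022) / (0.097 * 0.0022)
T = 20.619 s

20.619


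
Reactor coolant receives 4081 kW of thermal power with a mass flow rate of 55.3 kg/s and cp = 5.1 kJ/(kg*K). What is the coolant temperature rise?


dT = Q / (m_dot * cp)
dT = 4081 / (55.3 * 5.1)
dT = 14.470 C

14.470


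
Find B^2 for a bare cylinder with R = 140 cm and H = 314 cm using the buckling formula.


B^2 = (2.405/R)^2 + (pi/H)^2
B^2 = (2.405/140)^2 + (pi/314)^2
B^2 = 3.9520e-04 /cm^2

3.9520e-04


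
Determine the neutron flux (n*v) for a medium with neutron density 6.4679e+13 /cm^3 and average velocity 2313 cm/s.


phi = n * v
phi = 6.4679e+13 * 2313
phi = 1.4960e+17 /cm^2/s

1.4960e+17


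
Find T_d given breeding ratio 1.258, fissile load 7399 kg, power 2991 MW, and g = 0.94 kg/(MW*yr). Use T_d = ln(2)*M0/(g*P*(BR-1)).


Breeding gain G = BR - 1 = 1.258 - 1 = 0.258
Fissile production rate = g * P * G = 0.94 * 2991 * 0.258 = 725.37732 kg/yr
T_d = ln(2) * M0 / (g * P * G)
T_d = ln(2) * 7399 / 725.37732 = 7.0702 yr

7.0702


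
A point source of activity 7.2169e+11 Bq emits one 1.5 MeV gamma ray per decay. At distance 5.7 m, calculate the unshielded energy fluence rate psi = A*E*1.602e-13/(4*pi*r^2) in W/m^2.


psi = A * E * 1.602e-13 / (4*pi*r^2)
psi = 7.2169e+11 * 1.5 * 1.602e-13 / (4*pi*5.7^2)
psi = 4.2476e-04 W/m^2

4.2476e-04


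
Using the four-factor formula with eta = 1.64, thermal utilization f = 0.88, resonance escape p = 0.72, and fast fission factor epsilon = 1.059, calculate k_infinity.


k_inf = eta * f * p * epsilon
k_inf = 1.64 * 0.88 * 0.72 * 1.059
k_inf = 1.1004

1.1004


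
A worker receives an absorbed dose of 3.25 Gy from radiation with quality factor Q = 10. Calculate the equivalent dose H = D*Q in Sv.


H = D * Q
H = 3.25 * 10
H = 32.500 Sv

32.500


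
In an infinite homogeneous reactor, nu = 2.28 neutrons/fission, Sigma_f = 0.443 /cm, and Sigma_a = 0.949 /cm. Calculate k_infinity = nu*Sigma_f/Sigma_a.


k_inf = nu * Sigma_f / Sigma_a
k_inf = 2.28 * 0.443 / 0.949
k_inf = 1.0643

1.0643


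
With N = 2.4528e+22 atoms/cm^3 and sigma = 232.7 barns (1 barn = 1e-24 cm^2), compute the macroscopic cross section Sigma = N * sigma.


Sigma = N * sigma_barns * 1e-24
Sigma = 2.4528e+22 * 232.7 * 1e-24
Sigma = 5.7077 /cm

5.7077


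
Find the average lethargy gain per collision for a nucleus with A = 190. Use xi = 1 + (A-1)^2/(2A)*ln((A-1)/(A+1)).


xi = 1 + (A-1)^2/(2A) * ln((A-1)/(A+1))
xi = 1 + (190-1)^2/(2*190) * ln((190-1)/(190 +1))
xi = 0.010489

0.010489


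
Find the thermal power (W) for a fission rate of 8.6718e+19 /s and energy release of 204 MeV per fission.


P = fission_rate * E_MeV * 1.602e-13
P = 8.6718e+19 * 204 * 1.602e-13
P = 2.8340e+09 W

2.8340e+09


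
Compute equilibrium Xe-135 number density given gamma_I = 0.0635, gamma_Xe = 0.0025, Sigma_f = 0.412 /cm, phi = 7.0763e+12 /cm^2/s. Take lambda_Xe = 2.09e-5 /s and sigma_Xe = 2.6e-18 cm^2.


Xe_eq = (gamma_I + gamma_Xe) * Sigma_f * phi / (lambda_Xe + sigma_Xe * phi)
Numerator = (0.0635 + 0.0025) * 0.412 * 7.0763e+12 = 1.924187e+11
Denominator = 2.09e-5 + 2.6e-18 * 7.0763e+12 = 3.929838e-05
Xe_eq = 1.924187e+11 / 3.929838e-05 = 4.8964e+15 /cm^3

4.8964e+15


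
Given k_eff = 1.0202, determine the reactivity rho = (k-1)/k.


rho = (k_eff - 1) / k_eff
rho = (1.0202 - 1) / 1.0202
rho = 0.019800

0.019800


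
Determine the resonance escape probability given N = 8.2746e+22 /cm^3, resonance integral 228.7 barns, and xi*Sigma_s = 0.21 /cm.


p = exp(-N * I * 1e-24 / (xi*Sigma_s))
p = exp(-8.2746e+22 * 228.7 * 1e-24 / 0.21)
p = 7.3087e-40

7.3087e-40


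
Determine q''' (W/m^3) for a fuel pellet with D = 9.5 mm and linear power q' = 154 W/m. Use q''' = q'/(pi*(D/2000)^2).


r = D / 2 / 1000 = 9.5 / 2 / 1000 = 0.00475 m
q''' = q' / (pi * r^2)
q''' = 154 / (pi * 0.00475^2)
q''' = 2.1726e+06 W/m^3

2.1726e+06


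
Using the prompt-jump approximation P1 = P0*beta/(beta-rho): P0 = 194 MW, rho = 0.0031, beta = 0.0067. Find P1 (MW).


P1/P0 = beta / (beta - rho)
P1/P0 = 0.0067 / (0.0067 - 0.0031) = 1.861111
P1 = 194 * 1.861111 = 361.06 MW

361.06


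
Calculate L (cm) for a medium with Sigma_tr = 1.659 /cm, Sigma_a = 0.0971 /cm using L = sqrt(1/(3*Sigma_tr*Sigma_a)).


D = 1 / (3 * Sigma_tr) = 1 / (3 * 1.659) = 0.2009243 cm
L = sqrt(D / Sigma_a)
L = sqrt(0.2009243 / 0.0971)
L = 1.4385 cm

1.4385


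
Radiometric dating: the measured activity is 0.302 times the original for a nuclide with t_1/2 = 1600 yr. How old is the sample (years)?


lambda = ln(2) / t_half = ln(2) / 1600 = 4.332170e-04 /yr
t = -ln(A/A0) / lambda
t = -ln(0.302) / 4.332170e-04
t = 2763.8 yr

2763.8


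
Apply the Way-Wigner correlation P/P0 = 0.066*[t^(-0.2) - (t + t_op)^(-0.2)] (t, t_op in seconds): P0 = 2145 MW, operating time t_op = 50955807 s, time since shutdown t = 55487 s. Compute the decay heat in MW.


P/P0 = 0.066 * [t^(-0.2) - (t + t_op)^(-0.2)]
P/P0 = 0.066 * [55487^(-0.2) - (55487 + 50955807)^(-0.2)]
P/P0 = 0.066 * [0.1125024 - 0.02873867] = 0.005528406
P = 2145 * 0.005528406 = 11.858 MW

11.858


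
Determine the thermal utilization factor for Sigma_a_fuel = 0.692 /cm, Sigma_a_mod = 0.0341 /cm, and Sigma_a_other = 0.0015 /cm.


f = Sigma_a_fuel / (Sigma_a_fuel + Sigma_a_mod + Sigma_a_other)
f = 0.692 / (0.692 + 0.0341 + 0.0015)
f = 0.95107

0.95107


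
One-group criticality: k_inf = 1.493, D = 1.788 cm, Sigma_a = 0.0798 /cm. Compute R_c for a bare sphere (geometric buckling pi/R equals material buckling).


L^2 = D / Sigma_a = 1.788 / 0.0798 = 22.40602 cm^2
B_m^2 = (k_inf - 1) / L^2 = (1.493 - 1) / 22.40602 = 0.02200302 /cm^2
For a bare sphere: B_g = pi/R, so R_c = pi / sqrt(B_m^2)
R_c = pi / sqrt(0.02200302) = 21.179 cm

21.179


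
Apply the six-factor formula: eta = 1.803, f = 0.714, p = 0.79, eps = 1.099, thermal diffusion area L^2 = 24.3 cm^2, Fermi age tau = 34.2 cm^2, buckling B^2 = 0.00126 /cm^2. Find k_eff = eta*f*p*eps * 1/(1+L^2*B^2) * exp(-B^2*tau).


k_inf = eta*f*p*eps = 1.803*0.714*0.79*1.099 = 1.117683
P_TNL = 1/(1 + L^2*B^2) = 1/(1 + 24.3*0.00126) = 0.9702916
P_FNL = exp(-B^2*tau) = exp(-0.00126*34.2) = 0.9578233
k_eff = k_inf * P_TNL * P_FNL = 1.117683 * 0.9702916 * 0.9578233
k_eff = 1.0387

1.0387


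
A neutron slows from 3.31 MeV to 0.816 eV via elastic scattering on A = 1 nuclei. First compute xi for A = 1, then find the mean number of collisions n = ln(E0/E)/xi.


xi = 1 + (A-1)^2/(2A)*ln((A-1)/(A+1)) = 1 (for A = 1)
n = ln(E0/E) / xi
n = ln(3.31e6 / 0.816) / 1
n = ln(4.056373e+06) / 1 = 15.216

15.216


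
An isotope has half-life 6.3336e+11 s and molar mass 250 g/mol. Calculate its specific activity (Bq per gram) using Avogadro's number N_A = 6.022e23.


lambda = ln(2) / t_half = ln(2) / 6.3336e+11 = 1.094397e-12 /s
SA = lambda * N_A / M
SA = 1.094397e-12 * 6.022e23 / 250
SA = 2.6362e+09 Bq/g

2.6362e+09


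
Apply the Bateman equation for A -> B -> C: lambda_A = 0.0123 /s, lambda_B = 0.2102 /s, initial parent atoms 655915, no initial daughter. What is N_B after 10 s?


N_B(t) = lambda_A * N_A0 / (lambda_B - lambda_A) * [exp(-lambda_A*t) - exp(-lambda_B*t)]
exp(-0.0123*10) = 0.8842637; exp(-0.2102*10) = 0.1222118
N_B = 0.0123 * 655915 / (0.2102 - 0.0123) * (0.8842637 - 0.1222118)
N_B = 31066

31066


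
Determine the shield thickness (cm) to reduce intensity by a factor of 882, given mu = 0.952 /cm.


x = ln(factor) / mu
x = ln(882) / 0.952
x = 7.1242 cm

7.1242


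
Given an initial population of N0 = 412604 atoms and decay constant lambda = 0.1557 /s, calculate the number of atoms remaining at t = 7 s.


N = N0 * exp(-lambda * t)
N = 412604 * exp(-0.1557 * 7)
N = 138738

138738


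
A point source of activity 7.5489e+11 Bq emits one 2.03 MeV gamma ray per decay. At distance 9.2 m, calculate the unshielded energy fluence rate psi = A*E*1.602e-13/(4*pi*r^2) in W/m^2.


psi = A * E * 1.602e-13 / (4*pi*r^2)
psi = 7.5489e+11 * 2.03 * 1.602e-13 / (4*pi*9.2^2)
psi = 2.3081e-04 W/m^2

2.3081e-04


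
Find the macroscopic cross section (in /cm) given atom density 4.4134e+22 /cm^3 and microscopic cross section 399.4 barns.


Sigma = N * sigma_barns * 1e-24
Sigma = 4.4134e+22 * 399.4 * 1e-24
Sigma = 17.627 /cm

17.627


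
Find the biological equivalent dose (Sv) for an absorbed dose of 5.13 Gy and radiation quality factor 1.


H = D * Q
H = 5.13 * 1
H = 5.1300 Sv

5.1300


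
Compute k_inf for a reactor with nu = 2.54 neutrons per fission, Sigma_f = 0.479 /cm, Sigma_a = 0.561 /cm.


k_inf = nu * Sigma_f / Sigma_a
k_inf = 2.54 * 0.479 / 0.561
k_inf = 2.1687

2.1687


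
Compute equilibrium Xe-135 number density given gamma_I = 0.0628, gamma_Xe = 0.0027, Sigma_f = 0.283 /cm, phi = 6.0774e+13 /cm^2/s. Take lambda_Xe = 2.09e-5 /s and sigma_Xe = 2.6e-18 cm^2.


Xe_eq = (gamma_I + gamma_Xe) * Sigma_f * phi / (lambda_Xe + sigma_Xe * phi)
Numerator = (0.0628 + 0.0027) * 0.283 * 6.0774e+13 = 1.126537e+12
Denominator = 2.09e-5 + 2.6e-18 * 6.0774e+13 = 1.789124e-04
Xe_eq = 1.126537e+12 / 1.789124e-04 = 6.2966e+15 /cm^3

6.2966e+15


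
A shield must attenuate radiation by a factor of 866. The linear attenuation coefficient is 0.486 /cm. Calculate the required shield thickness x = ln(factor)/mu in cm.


x = ln(factor) / mu
x = ln(866) / 0.486
x = 13.917 cm

13.917


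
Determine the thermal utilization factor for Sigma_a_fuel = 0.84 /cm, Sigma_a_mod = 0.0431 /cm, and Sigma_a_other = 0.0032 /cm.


f = Sigma_a_fuel / (Sigma_a_fuel + Sigma_a_mod + Sigma_a_other)
f = 0.84 / (0.84 + 0.0431 + 0.0032)
f = 0.94776

0.94776


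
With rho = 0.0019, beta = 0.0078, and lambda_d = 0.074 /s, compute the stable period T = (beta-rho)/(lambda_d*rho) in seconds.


T = (beta - rho) / (lambda_d * rho)
T = (0.0078 - 0.0019) / (0.074 * 0.0019)
T = 41.963 s

41.963


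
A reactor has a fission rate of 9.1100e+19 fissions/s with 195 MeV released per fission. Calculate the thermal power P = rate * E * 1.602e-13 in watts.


P = fission_rate * E_MeV * 1.602e-13
P = 9.1100e+19 * 195 * 1.602e-13
P = 2.8459e+09 W

2.8459e+09


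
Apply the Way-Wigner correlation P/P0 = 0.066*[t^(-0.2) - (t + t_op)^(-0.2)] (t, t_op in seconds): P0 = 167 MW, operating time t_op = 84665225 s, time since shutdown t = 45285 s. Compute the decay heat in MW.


P/P0 = 0.066 * [t^(-0.2) - (t + t_op)^(-0.2)]
P/P0 = 0.066 * [45285^(-0.2) - (45285 + 84665225)^(-0.2)]
P/P0 = 0.066 * [0.1171680 - 0.02596645] = 0.006019302
P = 167 * 0.006019302 = 1.0052 MW

1.0052


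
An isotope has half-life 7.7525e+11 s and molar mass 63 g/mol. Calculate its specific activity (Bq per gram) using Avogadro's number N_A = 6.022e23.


lambda = ln(2) / t_half = ln(2) / 7.7525e+11 = 8.940950e-13 /s
SA = lambda * N_A / M
SA = 8.940950e-13 * 6.022e23 / 63
SA = 8.5464e+09 Bq/g

8.5464e+09


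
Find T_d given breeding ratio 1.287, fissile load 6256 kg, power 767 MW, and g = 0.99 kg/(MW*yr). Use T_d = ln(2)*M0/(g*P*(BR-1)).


Breeding gain G = BR - 1 = 1.287 - 1 = 0.287
Fissile production rate = g * P * G = 0.99 * 767 * 0.287 = 217.92771 kg/yr
T_d = ln(2) * M0 / (g * P * G)
T_d = ln(2) * 6256 / 217.92771 = 19.898 yr

19.898


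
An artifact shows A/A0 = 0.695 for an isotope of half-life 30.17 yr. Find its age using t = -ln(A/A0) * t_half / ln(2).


lambda = ln(2) / t_half = ln(2) / 30.17 = 0.02297472 /yr
t = -ln(A/A0) / lambda
t = -ln(0.695) / 0.02297472
t = 15.837 yr

15.837


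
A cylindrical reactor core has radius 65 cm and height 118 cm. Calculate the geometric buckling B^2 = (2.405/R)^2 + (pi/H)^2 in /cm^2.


B^2 = (2.405/R)^2 + (pi/H)^2
B^2 = (2.405/65)^2 + (pi/118)^2
B^2 = 0.0020778 /cm^2

0.0020778


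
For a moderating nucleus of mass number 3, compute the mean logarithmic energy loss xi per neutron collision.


xi = 1 + (A-1)^2/(2A) * ln((A-1)/(A+1))
xi = 1 + (3-1)^2/(2*3) * ln((3-1)/(3 +1))
xi = 0.53790

0.53790


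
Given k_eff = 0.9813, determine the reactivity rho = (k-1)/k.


rho = (k_eff - 1) / k_eff
rho = (0.9813 - 1) / 0.9813
rho = -0.019056

-0.019056


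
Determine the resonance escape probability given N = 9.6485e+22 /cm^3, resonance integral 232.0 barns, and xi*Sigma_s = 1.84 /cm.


p = exp(-N * I * 1e-24 / (xi*Sigma_s))
p = exp(-9.6485e+22 * 232.0 * 1e-24 / 1.84)
p = 5.2070e-06

5.2070e-06


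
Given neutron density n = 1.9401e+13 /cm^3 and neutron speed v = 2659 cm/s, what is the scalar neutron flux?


phi = n * v
phi = 1.9401e+13 * 2659
phi = 5.1587e+16 /cm^2/s

5.1587e+16


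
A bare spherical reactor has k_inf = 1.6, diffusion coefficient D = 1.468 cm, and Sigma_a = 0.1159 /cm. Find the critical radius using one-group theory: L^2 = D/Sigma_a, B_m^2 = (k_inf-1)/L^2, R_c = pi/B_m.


L^2 = D / Sigma_a = 1.468 / 0.1159 = 12.66609 cm^2
B_m^2 = (k_inf - 1) / L^2 = (1.6 - 1) / 12.66609 = 0.04737058 /cm^2
For a bare sphere: B_g = pi/R, so R_c = pi / sqrt(B_m^2)
R_c = pi / sqrt(0.04737058) = 14.434 cm

14.434


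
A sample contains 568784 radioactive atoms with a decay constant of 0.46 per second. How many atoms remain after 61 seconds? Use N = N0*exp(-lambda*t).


N = N0 * exp(-lambda * t)
N = 568784 * exp(-0.46 * 61)
N = 3.7038e-07

3.7038e-07


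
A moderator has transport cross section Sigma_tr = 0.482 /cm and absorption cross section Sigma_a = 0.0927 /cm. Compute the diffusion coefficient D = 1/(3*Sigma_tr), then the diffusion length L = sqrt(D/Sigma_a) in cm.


D = 1 / (3 * Sigma_tr) = 1 / (3 * 0.482) = 0.6915629 cm
L = sqrt(D / Sigma_a)
L = sqrt(0.6915629 / 0.0927)
L = 2.7313 cm

2.7313


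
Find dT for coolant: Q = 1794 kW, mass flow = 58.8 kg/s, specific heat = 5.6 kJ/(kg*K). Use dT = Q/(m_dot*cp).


dT = Q / (m_dot * cp)
dT = 1794 / (58.8 * 5.6)
dT = 5.4483 C

5.4483


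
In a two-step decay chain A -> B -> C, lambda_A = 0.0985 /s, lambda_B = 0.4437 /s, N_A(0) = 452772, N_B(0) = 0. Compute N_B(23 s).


N_B(t) = lambda_A * N_A0 / (lambda_B - lambda_A) * [exp(-lambda_A*t) - exp(-lambda_B*t)]
exp(-0.0985*23) = 0.1037781; exp(-0.4437*23) = 3.698123e-05
N_B = 0.0985 * 452772 / (0.4437 - 0.0985) * (0.1037781 - 3.698123e-05)
N_B = 13403

13403


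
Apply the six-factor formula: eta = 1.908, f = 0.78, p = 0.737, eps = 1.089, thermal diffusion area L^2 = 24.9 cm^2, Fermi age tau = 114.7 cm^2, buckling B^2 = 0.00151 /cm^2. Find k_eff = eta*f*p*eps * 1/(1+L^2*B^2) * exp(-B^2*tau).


k_inf = eta*f*p*eps = 1.908*0.78*0.737*1.089 = 1.194451
P_TNL = 1/(1 + L^2*B^2) = 1/(1 + 24.9*0.00151) = 0.9637635
P_FNL = exp(-B^2*tau) = exp(-0.00151*114.7) = 0.8409719
k_eff = k_inf * P_TNL * P_FNL = 1.194451 * 0.9637635 * 0.8409719
k_eff = 0.96810

0.96810
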